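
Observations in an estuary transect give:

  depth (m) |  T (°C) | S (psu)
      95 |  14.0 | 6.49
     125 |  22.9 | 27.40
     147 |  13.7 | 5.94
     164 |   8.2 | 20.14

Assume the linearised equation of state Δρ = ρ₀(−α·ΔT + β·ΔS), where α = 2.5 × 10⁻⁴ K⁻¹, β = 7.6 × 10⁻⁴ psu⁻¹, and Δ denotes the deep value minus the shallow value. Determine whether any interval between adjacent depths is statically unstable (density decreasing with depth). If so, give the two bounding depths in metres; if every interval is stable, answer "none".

125–147 m

Evaluate Δρ/ρ₀ = −αΔT + βΔS across each adjacent pair:
  95–125 m: −αΔT+βΔS = −(2.5 × 10⁻⁴)(+8.9)+(7.6 × 10⁻⁴)(+20.91) = 0.014 → stable
  125–147 m: −αΔT+βΔS = −(2.5 × 10⁻⁴)(-9.2)+(7.6 × 10⁻⁴)(-21.46) = -0.014 → UNSTABLE
  147–164 m: −αΔT+βΔS = −(2.5 × 10⁻⁴)(-5.5)+(7.6 × 10⁻⁴)(+14.20) = 0.012 → stable
The 125–147 m interval has Δρ < 0: lighter water underlies denser water.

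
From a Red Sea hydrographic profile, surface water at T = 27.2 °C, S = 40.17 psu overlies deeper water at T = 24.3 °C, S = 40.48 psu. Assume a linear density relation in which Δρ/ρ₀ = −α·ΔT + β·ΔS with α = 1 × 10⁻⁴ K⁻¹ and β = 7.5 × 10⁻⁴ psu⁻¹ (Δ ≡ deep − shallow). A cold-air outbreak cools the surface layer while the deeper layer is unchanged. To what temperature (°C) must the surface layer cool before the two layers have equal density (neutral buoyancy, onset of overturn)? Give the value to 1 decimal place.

Neutral buoyancy requires Δρ = 0, i.e. −α(T_deep − T_surf′) + β(S_deep − S_surf) = 0.
T_surf′ = T_deep − (β/α)·ΔS = 24.3 − (7.5 × 10⁻⁴/1 × 10⁻⁴)·(+0.31) = 21.975 °C.
Cooling required: 27.2 − (21.975) = 5.225 °C.

22.0 °C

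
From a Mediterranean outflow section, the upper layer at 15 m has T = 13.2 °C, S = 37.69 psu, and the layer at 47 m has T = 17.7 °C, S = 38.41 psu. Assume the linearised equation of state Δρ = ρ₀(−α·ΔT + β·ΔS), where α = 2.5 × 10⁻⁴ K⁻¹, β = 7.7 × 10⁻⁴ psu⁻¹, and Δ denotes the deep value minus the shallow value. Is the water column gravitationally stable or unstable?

unstable

ΔT = 17.7 − 13.2 = +4.5 K and ΔS = 38.41 − 37.69 = +0.72 psu (deep − shallow).
−αΔT = -1.125 × 10⁻³; βΔS = 5.544 × 10⁻⁴; sum Δρ/ρ₀ = -5.706 × 10⁻⁴.
Δρ/ρ₀ < 0, so Δρ < 0: deeper water is lighter → statically unstable; the column would overturn.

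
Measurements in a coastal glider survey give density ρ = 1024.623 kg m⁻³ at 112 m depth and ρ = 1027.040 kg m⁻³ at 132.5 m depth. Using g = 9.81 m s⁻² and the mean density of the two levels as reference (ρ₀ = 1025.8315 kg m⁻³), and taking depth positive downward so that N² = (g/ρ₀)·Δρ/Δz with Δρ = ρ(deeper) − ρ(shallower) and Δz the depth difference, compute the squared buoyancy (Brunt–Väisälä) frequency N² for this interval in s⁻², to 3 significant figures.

Δρ = 1027.040 − 1024.623 = 2.417 kg m⁻³ over Δz = 132.5 − 112 = 20.5 m.
N² = (9.81/1025.8315) × (2.417/20.5) = 1.1275 × 10⁻³ s⁻² ≈ 1.13 × 10⁻³ s⁻².

1.13 × 10⁻³ s⁻²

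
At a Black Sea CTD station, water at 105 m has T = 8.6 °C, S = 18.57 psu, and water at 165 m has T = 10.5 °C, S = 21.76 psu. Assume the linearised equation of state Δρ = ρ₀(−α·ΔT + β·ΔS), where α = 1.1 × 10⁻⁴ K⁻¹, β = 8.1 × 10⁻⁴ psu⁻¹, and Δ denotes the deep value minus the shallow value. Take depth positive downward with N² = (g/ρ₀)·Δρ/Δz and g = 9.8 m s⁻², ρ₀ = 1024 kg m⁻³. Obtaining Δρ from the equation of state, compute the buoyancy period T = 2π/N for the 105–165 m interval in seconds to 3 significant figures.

ΔT = +1.9 K, ΔS = +3.19 psu (deep − shallow).
Δρ/ρ₀ = −αΔT + βΔS = -2.09 × 10⁻⁴ + 2.5839 × 10⁻³ = 2.3749 × 10⁻³, so Δρ ≈ 2.432 kg m⁻³.
N² = (g/ρ₀)·Δρ/Δz = g·(Δρ/ρ₀)/Δz = 9.8 × 2.3749 × 10⁻³ / 60 = 3.8790 × 10⁻⁴ s⁻².
N = √(3.8790 × 10⁻⁴) = 0.019695 rad s⁻¹ → T = 2π/N = 319.02 s ≈ 319 s.

319 s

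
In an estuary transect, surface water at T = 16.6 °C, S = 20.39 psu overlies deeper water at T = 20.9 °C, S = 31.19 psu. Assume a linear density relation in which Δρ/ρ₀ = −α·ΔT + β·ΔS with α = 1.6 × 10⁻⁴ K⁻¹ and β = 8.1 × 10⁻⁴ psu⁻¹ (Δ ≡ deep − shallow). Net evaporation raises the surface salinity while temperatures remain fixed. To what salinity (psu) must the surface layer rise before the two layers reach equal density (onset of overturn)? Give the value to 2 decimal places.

30.34 psu

Neutral buoyancy requires −α(T_deep − T_surf) + β(S_deep − S_surf′) = 0.
S_surf′ = S_deep − (α/β)·ΔT = 31.19 − (1.6 × 10⁻⁴/8.1 × 10⁻⁴)·(+4.3) = 30.3406 psu.
Increase required: 30.3406 − 20.39 = 9.9506 psu.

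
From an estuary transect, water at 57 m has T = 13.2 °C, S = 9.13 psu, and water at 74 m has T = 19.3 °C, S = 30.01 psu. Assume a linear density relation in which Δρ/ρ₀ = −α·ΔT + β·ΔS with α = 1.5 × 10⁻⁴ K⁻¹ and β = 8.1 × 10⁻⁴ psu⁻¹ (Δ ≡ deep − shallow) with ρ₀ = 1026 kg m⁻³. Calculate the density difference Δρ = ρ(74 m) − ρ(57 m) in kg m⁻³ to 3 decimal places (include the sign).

ΔT = +6.1 K, ΔS = +20.88 psu (deep − shallow).
Δρ/ρ₀ = −(1.5 × 10⁻⁴)(+6.1) + (8.1 × 10⁻⁴)(+20.88) = 0.0159978.
Δρ = 1026 × (0.0159978) = +16.414 kg m⁻³.
Positive Δρ: denser below, stable.

+16.414 kg m⁻³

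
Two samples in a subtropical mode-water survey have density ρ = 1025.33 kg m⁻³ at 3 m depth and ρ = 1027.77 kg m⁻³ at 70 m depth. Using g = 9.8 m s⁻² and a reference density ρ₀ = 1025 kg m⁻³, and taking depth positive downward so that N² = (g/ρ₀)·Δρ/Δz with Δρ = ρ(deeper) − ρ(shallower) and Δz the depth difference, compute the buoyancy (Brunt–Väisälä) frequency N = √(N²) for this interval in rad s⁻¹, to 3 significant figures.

0.0187 rad s⁻¹

Δρ = 1027.77 − 1025.33 = 2.44 kg m⁻³ over Δz = 70 − 3 = 67 m.
N² = (9.8/1025) × (2.44/67) = 3.4819 × 10⁻⁴ s⁻².
N = √(3.4819 × 10⁻⁴) = 0.018660 rad s⁻¹ ≈ 0.0187 rad s⁻¹.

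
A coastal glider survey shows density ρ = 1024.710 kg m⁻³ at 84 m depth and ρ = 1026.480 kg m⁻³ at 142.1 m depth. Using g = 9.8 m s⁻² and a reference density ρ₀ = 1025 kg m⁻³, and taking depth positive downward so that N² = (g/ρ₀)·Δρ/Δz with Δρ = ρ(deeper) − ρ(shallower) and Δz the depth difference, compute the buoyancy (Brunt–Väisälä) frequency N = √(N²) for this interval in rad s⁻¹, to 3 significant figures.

0.0171 rad s⁻¹

Δρ = 1026.480 − 1024.710 = 1.770 kg m⁻³ over Δz = 142.1 − 84 = 58.1 m.
N² = (9.8/1025) × (1.770/58.1) = 2.9127 × 10⁻⁴ s⁻².
N = √(2.9127 × 10⁻⁴) = 0.017067 rad s⁻¹ ≈ 0.0171 rad s⁻¹.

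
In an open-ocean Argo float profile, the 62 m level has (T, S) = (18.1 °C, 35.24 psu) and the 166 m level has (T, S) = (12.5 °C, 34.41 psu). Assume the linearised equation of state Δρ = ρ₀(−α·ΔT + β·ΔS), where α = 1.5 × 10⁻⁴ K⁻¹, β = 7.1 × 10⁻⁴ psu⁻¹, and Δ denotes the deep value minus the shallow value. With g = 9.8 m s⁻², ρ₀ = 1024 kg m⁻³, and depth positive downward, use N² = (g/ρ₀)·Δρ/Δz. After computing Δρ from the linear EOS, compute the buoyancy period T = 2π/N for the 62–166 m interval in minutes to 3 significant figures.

ΔT = -5.6 K, ΔS = -0.83 psu (deep − shallow).
Δρ/ρ₀ = −αΔT + βΔS = 8.40 × 10⁻⁴ − 5.893 × 10⁻⁴ = 2.507 × 10⁻⁴, so Δρ ≈ 0.2567 kg m⁻³.
N² = (g/ρ₀)·Δρ/Δz = g·(Δρ/ρ₀)/Δz = 9.8 × 2.507 × 10⁻⁴ / 104 = 2.3624 × 10⁻⁵ s⁻².
N = √(2.3624 × 10⁻⁵) = 4.8605 × 10⁻³ rad s⁻¹ → T = 2π/N = 1.2927 × 10³ s = 21.545 min ≈ 21.5 min.

21.5 min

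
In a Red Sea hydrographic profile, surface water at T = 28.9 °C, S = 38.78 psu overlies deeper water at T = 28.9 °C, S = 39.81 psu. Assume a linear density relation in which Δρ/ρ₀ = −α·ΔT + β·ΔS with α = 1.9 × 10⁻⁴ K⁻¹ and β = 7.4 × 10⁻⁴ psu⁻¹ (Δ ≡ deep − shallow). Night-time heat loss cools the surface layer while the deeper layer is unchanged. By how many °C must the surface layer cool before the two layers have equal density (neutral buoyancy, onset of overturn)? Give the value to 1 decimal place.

4.0 °C

Neutral buoyancy requires Δρ = 0, i.e. −α(T_deep − T_surf′) + β(S_deep − S_surf) = 0.
T_surf′ = T_deep − (β/α)·ΔS = 28.9 − (7.4 × 10⁻⁴/1.9 × 10⁻⁴)·(+1.03) = 24.888 °C.
Cooling required: 28.9 − (24.888) = 4.012 °C.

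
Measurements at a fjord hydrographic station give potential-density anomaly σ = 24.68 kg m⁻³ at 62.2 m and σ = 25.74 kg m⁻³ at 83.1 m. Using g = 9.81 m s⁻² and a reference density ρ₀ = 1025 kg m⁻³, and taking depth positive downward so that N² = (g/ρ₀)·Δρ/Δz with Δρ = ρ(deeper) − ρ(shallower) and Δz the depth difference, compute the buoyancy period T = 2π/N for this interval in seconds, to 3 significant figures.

285 s

Δρ = 1025.74 − 1024.68 = 1.06 kg m⁻³ over Δz = 83.1 − 62.2 = 20.9 m.
N² = (9.81/1025) × (1.06/20.9) = 4.8541 × 10⁻⁴ s⁻².
N = √(4.8541 × 10⁻⁴) = 0.022032 rad s⁻¹, so T = 2π/N = 285.18 s ≈ 285 s.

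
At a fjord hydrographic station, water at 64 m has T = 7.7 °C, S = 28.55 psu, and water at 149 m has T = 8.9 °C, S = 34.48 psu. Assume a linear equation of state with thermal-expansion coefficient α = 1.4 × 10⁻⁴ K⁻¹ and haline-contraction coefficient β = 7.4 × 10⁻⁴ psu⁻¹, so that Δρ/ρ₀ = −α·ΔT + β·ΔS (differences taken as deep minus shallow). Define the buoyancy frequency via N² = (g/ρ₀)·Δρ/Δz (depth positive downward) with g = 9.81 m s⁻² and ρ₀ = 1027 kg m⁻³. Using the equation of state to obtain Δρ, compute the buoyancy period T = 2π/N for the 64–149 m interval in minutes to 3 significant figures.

ΔT = +1.2 K, ΔS = +5.93 psu (deep − shallow).
Δρ/ρ₀ = −αΔT + βΔS = -1.68 × 10⁻⁴ + 4.3882 × 10⁻³ = 4.2202 × 10⁻³, so Δρ ≈ 4.334 kg m⁻³.
N² = (g/ρ₀)·Δρ/Δz = g·(Δρ/ρ₀)/Δz = 9.81 × 4.2202 × 10⁻³ / 85 = 4.8706 × 10⁻⁴ s⁻².
N = √(4.8706 × 10⁻⁴) = 0.022069 rad s⁻¹ → T = 2π/N = 284.71 s = 4.7452 min ≈ 4.75 min.

4.75 min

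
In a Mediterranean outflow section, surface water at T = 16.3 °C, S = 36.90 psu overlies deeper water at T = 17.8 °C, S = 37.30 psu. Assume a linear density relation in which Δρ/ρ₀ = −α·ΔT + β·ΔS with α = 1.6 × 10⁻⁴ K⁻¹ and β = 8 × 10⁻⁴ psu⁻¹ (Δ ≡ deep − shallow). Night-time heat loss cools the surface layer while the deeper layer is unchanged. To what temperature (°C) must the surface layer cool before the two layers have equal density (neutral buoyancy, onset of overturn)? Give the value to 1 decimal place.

15.8 °C

Neutral buoyancy requires Δρ = 0, i.e. −α(T_deep − T_surf′) + β(S_deep − S_surf) = 0.
T_surf′ = T_deep − (β/α)·ΔS = 17.8 − (8 × 10⁻⁴/1.6 × 10⁻⁴)·(+0.40) = 15.800 °C.
Cooling required: 16.3 − (15.800) = 0.500 °C.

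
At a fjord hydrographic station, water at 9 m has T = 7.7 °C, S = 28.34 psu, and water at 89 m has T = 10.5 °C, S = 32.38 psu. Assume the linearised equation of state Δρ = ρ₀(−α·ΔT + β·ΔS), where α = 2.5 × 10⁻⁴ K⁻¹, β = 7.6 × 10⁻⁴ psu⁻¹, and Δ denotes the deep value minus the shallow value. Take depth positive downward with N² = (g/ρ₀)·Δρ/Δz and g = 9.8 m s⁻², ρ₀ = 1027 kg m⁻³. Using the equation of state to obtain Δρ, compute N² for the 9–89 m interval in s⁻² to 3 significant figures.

2.90 × 10⁻⁴ s⁻²

ΔT = +2.8 K, ΔS = +4.04 psu (deep − shallow).
Δρ/ρ₀ = −αΔT + βΔS = -7.00 × 10⁻⁴ + 3.0704 × 10⁻³ = 2.3704 × 10⁻³, so Δρ ≈ 2.434 kg m⁻³.
N² = (g/ρ₀)·Δρ/Δz = g·(Δρ/ρ₀)/Δz = 9.8 × 2.3704 × 10⁻³ / 80 = 2.9037 × 10⁻⁴ s⁻² ≈ 2.90 × 10⁻⁴ s⁻².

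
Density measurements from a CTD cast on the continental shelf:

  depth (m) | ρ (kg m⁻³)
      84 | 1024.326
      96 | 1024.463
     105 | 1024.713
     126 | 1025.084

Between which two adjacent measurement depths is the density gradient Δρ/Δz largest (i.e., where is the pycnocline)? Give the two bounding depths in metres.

96–105 m

Compute the density gradient over each adjacent pair:
  84–96 m: Δρ/Δz = 0.137/12 = 0.011 kg m⁻⁴
  96–105 m: Δρ/Δz = 0.250/9 = 0.028 kg m⁻⁴
  105–126 m: Δρ/Δz = 0.371/21 = 0.018 kg m⁻⁴
The largest gradient is in the 96–105 m interval — the pycnocline.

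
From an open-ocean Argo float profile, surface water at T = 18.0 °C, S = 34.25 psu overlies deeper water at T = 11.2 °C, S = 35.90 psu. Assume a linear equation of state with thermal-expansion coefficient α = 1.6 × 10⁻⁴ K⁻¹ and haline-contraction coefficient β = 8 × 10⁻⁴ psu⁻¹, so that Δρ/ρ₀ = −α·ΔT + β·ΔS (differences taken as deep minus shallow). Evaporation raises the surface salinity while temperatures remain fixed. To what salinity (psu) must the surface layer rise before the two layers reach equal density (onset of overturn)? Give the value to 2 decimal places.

Neutral buoyancy requires −α(T_deep − T_surf) + β(S_deep − S_surf′) = 0.
S_surf′ = S_deep − (α/β)·ΔT = 35.90 − (1.6 × 10⁻⁴/8 × 10⁻⁴)·(-6.8) = 37.2600 psu.
Increase required: 37.2600 − 34.25 = 3.0100 psu.

37.26 psu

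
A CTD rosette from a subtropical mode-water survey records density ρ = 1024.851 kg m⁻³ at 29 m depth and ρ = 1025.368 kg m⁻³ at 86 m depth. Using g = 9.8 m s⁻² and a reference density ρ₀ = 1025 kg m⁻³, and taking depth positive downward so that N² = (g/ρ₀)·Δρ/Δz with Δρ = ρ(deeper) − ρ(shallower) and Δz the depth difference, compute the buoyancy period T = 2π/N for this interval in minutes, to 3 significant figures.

11.2 min

Δρ = 1025.368 − 1024.851 = 0.517 kg m⁻³ over Δz = 86 − 29 = 57 m.
N² = (9.8/1025) × (0.517/57) = 8.6720 × 10⁻⁵ s⁻².
N = √(8.6720 × 10⁻⁵) = 9.3124 × 10⁻³ rad s⁻¹, so T = 2π/N = 674.71 s = 11.245 min ≈ 11.2 min.
N² > 0, so the interval is statically stable.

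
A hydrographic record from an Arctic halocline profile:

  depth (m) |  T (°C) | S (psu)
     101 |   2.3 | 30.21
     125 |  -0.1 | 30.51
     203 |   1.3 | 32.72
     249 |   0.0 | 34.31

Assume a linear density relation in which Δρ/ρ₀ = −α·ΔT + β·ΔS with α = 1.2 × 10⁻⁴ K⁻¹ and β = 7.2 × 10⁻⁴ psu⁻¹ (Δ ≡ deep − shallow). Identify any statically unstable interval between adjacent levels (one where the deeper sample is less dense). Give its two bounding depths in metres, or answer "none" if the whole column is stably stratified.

none

Evaluate Δρ/ρ₀ = −αΔT + βΔS across each adjacent pair:
  101–125 m: −αΔT+βΔS = −(1.2 × 10⁻⁴)(-2.4)+(7.2 × 10⁻⁴)(+0.30) = 5.0 × 10⁻⁴ → stable
  125–203 m: −αΔT+βΔS = −(1.2 × 10⁻⁴)(+1.4)+(7.2 × 10⁻⁴)(+2.21) = 1.4 × 10⁻³ → stable
  203–249 m: −αΔT+βΔS = −(1.2 × 10⁻⁴)(-1.3)+(7.2 × 10⁻⁴)(+1.59) = 1.3 × 10⁻³ → stable
Every interval has Δρ > 0: the column is stably stratified throughout.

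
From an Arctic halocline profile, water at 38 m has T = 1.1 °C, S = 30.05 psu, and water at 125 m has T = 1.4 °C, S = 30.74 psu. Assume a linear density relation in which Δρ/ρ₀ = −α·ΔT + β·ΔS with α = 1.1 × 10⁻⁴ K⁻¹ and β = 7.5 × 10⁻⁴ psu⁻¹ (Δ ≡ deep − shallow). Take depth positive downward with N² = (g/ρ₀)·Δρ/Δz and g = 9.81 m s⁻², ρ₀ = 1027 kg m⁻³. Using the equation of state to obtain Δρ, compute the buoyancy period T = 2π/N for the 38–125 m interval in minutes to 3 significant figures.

14.2 min

ΔT = +0.3 K, ΔS = +0.69 psu (deep − shallow).
Δρ/ρ₀ = −αΔT + βΔS = -3.30 × 10⁻⁵ + 5.175 × 10⁻⁴ = 4.845 × 10⁻⁴, so Δρ ≈ 0.4976 kg m⁻³.
N² = (g/ρ₀)·Δρ/Δz = g·(Δρ/ρ₀)/Δz = 9.81 × 4.845 × 10⁻⁴ / 87 = 5.4632 × 10⁻⁵ s⁻².
N = √(5.4632 × 10⁻⁵) = 7.3913 × 10⁻³ rad s⁻¹ → T = 2π/N = 850.08 s = 14.168 min ≈ 14.2 min.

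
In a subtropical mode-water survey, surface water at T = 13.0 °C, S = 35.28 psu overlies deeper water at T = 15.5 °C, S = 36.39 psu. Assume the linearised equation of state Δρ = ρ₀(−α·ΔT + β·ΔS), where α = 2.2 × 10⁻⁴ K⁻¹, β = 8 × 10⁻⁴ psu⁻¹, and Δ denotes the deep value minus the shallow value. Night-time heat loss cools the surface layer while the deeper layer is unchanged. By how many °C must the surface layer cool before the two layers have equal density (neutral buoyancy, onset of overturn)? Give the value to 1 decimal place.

Neutral buoyancy requires Δρ = 0, i.e. −α(T_deep − T_surf′) + β(S_deep − S_surf) = 0.
T_surf′ = T_deep − (β/α)·ΔS = 15.5 − (8 × 10⁻⁴/2.2 × 10⁻⁴)·(+1.11) = 11.464 °C.
Cooling required: 13.0 − (11.464) = 1.536 °C.

1.5 °C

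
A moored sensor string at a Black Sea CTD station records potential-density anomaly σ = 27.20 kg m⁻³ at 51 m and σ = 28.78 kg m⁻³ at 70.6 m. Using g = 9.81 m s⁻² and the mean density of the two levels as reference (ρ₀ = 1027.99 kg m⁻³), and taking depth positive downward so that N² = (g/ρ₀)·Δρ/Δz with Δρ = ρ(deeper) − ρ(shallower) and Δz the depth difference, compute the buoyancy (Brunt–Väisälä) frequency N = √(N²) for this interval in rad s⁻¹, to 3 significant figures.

0.0277 rad s⁻¹

Δρ = 1028.78 − 1027.20 = 1.58 kg m⁻³ over Δz = 70.6 − 51 = 19.6 m.
N² = (9.81/1027.99) × (1.58/19.6) = 7.6927 × 10⁻⁴ s⁻².
N = √(7.6927 × 10⁻⁴) = 0.027736 rad s⁻¹ ≈ 0.0277 rad s⁻¹.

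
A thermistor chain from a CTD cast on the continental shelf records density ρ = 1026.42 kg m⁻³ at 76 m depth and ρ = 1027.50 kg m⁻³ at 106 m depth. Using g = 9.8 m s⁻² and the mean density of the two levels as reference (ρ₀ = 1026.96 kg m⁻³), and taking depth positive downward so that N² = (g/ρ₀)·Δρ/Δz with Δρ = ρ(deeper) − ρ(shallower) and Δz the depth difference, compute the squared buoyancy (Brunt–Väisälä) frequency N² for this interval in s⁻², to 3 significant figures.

Δρ = 1027.50 − 1026.42 = 1.08 kg m⁻³ over Δz = 106 − 76 = 30 m.
N² = (9.8/1026.96) × (1.08/30) = 3.4354 × 10⁻⁴ s⁻² ≈ 3.44 × 10⁻⁴ s⁻².

3.44 × 10⁻⁴ s⁻²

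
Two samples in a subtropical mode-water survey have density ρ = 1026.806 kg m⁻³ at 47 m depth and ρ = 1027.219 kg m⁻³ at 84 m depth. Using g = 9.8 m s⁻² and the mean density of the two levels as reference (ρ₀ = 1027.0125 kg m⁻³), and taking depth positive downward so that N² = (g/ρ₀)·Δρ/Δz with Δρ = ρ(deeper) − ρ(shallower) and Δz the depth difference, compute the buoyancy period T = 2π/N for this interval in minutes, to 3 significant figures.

Δρ = 1027.219 − 1026.806 = 0.413 kg m⁻³ over Δz = 84 − 47 = 37 m.
N² = (9.8/1027.0125) × (0.413/37) = 1.0651 × 10⁻⁴ s⁻².
N = √(1.0651 × 10⁻⁴) = 0.010320 rad s⁻¹, so T = 2π/N = 608.84 s = 10.147 min ≈ 10.1 min.

10.1 min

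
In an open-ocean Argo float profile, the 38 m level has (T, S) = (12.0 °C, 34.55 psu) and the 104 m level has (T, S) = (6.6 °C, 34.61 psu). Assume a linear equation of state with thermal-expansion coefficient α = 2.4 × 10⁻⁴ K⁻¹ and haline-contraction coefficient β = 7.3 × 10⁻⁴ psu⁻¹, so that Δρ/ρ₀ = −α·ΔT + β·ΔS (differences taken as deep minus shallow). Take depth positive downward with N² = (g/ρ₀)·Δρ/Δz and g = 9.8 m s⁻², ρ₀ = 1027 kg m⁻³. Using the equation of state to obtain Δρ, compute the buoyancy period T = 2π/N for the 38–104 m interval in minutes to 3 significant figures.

7.42 min

ΔT = -5.4 K, ΔS = +0.06 psu (deep − shallow).
Δρ/ρ₀ = −αΔT + βΔS = 1.296 × 10⁻³ + 4.38 × 10⁻⁵ = 1.3398 × 10⁻³, so Δρ ≈ 1.376 kg m⁻³.
N² = (g/ρ₀)·Δρ/Δz = g·(Δρ/ρ₀)/Δz = 9.8 × 1.3398 × 10⁻³ / 66 = 1.9894 × 10⁻⁴ s⁻².
N = √(1.9894 × 10⁻⁴) = 0.014105 rad s⁻¹ → T = 2π/N = 445.46 s = 7.4243 min ≈ 7.42 min.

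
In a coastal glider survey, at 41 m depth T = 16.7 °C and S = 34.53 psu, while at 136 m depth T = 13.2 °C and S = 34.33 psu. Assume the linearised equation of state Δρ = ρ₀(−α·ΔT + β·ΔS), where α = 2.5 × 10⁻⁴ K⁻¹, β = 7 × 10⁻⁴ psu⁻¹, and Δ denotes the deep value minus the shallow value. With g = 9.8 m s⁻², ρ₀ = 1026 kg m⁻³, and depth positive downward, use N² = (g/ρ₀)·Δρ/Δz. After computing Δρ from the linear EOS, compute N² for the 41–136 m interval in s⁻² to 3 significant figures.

7.58 × 10⁻⁵ s⁻²

ΔT = -3.5 K, ΔS = -0.20 psu (deep − shallow).
Δρ/ρ₀ = −αΔT + βΔS = 8.75 × 10⁻⁴ − 1.40 × 10⁻⁴ = 7.35 × 10⁻⁴, so Δρ ≈ 0.7541 kg m⁻³.
N² = (g/ρ₀)·Δρ/Δz = g·(Δρ/ρ₀)/Δz = 9.8 × 7.35 × 10⁻⁴ / 95 = 7.5821 × 10⁻⁵ s⁻² ≈ 7.58 × 10⁻⁵ s⁻².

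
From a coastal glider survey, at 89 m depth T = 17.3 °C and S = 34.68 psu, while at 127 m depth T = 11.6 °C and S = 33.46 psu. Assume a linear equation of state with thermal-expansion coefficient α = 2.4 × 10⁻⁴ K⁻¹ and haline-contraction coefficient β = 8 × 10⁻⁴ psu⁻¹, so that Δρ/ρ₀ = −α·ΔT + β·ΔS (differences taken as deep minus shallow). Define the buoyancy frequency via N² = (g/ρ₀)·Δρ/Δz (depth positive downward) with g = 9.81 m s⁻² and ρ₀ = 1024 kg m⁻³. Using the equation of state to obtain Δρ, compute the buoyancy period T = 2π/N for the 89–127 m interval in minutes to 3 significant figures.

10.4 min

ΔT = -5.7 K, ΔS = -1.22 psu (deep − shallow).
Δρ/ρ₀ = −αΔT + βΔS = 1.368 × 10⁻³ − 9.76 × 10⁻⁴ = 3.92 × 10⁻⁴, so Δρ ≈ 0.4014 kg m⁻³.
N² = (g/ρ₀)·Δρ/Δz = g·(Δρ/ρ₀)/Δz = 9.81 × 3.92 × 10⁻⁴ / 38 = 1.0120 × 10⁻⁴ s⁻².
N = √(1.0120 × 10⁻⁴) = 0.010060 rad s⁻¹ → T = 2π/N = 624.57 s = 10.410 min ≈ 10.4 min.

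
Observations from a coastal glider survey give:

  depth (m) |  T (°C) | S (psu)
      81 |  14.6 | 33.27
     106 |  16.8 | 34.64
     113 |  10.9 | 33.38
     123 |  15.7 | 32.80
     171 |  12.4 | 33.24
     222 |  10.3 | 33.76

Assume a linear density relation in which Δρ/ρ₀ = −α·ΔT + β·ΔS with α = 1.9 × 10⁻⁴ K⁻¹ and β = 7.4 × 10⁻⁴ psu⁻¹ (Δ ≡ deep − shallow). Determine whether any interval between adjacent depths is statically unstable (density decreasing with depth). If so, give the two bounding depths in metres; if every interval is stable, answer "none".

113–123 m

Evaluate Δρ/ρ₀ = −αΔT + βΔS across each adjacent pair:
  81–106 m: −αΔT+βΔS = −(1.9 × 10⁻⁴)(+2.2)+(7.4 × 10⁻⁴)(+1.37) = 6.0 × 10⁻⁴ → stable
  106–113 m: −αΔT+βΔS = −(1.9 × 10⁻⁴)(-5.9)+(7.4 × 10⁻⁴)(-1.26) = 1.9 × 10⁻⁴ → stable
  113–123 m: −αΔT+βΔS = −(1.9 × 10⁻⁴)(+4.8)+(7.4 × 10⁻⁴)(-0.58) = -1.3 × 10⁻³ → UNSTABLE
  123–171 m: −αΔT+βΔS = −(1.9 × 10⁻⁴)(-3.3)+(7.4 × 10⁻⁴)(+0.44) = 9.5 × 10⁻⁴ → stable
  171–222 m: −αΔT+βΔS = −(1.9 × 10⁻⁴)(-2.1)+(7.4 × 10⁻⁴)(+0.52) = 7.8 × 10⁻⁴ → stable
The 113–123 m interval has Δρ < 0: lighter water underlies denser water.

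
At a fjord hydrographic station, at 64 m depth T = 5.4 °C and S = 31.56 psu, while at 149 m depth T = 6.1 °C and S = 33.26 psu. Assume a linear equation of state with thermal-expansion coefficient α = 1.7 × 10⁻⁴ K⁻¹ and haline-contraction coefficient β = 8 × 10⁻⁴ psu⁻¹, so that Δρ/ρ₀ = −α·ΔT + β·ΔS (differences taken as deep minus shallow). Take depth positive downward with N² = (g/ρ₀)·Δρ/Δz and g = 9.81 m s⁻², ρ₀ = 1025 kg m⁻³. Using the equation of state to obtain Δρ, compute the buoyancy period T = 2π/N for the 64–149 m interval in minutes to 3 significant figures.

ΔT = +0.7 K, ΔS = +1.70 psu (deep − shallow).
Δρ/ρ₀ = −αΔT + βΔS = -1.19 × 10⁻⁴ + 1.36 × 10⁻³ = 1.241 × 10⁻³, so Δρ ≈ 1.272 kg m⁻³.
N² = (g/ρ₀)·Δρ/Δz = g·(Δρ/ρ₀)/Δz = 9.81 × 1.241 × 10⁻³ / 85 = 1.4323 × 10⁻⁴ s⁻².
N = √(1.4323 × 10⁻⁴) = 0.011968 rad s⁻¹ → T = 2π/N = 525.00 s = 8.7500 min ≈ 8.75 min.

8.75 min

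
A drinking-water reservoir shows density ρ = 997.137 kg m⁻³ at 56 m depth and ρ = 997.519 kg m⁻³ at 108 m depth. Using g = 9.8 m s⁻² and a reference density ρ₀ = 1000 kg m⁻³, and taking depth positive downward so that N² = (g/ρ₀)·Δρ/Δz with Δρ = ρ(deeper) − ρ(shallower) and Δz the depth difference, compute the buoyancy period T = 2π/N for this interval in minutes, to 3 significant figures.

Δρ = 997.519 − 997.137 = 0.382 kg m⁻³ over Δz = 108 − 56 = 52 m.
N² = (9.8/1000) × (0.382/52) = 7.1992 × 10⁻⁵ s⁻².
N = √(7.1992 × 10⁻⁵) = 8.4848 × 10⁻³ rad s⁻¹, so T = 2π/N = 740.52 s = 12.342 min ≈ 12.3 min.
N² > 0, so the interval is statically stable.

12.3 min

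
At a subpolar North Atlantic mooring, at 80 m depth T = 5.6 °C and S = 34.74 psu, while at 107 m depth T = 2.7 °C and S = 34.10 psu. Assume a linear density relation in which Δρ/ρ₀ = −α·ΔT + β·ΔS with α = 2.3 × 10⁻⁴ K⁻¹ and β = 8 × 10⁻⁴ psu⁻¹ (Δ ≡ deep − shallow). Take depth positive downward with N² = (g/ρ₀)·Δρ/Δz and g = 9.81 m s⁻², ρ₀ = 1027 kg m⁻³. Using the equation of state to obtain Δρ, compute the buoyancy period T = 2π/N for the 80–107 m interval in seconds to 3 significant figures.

837 s

ΔT = -2.9 K, ΔS = -0.64 psu (deep − shallow).
Δρ/ρ₀ = −αΔT + βΔS = 6.67 × 10⁻⁴ − 5.12 × 10⁻⁴ = 1.55 × 10⁻⁴, so Δρ ≈ 0.1592 kg m⁻³.
N² = (g/ρ₀)·Δρ/Δz = g·(Δρ/ρ₀)/Δz = 9.81 × 1.55 × 10⁻⁴ / 27 = 5.6317 × 10⁻⁵ s⁻².
N = √(5.6317 × 10⁻⁵) = 7.5045 × 10⁻³ rad s⁻¹ → T = 2π/N = 837.26 s ≈ 837 s.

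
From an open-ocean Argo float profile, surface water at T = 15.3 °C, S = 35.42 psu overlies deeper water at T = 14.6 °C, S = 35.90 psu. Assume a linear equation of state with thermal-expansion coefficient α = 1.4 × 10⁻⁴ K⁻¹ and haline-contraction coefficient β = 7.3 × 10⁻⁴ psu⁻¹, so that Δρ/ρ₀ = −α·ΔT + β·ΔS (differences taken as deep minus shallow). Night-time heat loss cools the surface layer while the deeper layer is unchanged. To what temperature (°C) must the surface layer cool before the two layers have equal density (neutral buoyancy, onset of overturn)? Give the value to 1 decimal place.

12.1 °C

Neutral buoyancy requires Δρ = 0, i.e. −α(T_deep − T_surf′) + β(S_deep − S_surf) = 0.
T_surf′ = T_deep − (β/α)·ΔS = 14.6 − (7.3 × 10⁻⁴/1.4 × 10⁻⁴)·(+0.48) = 12.097 °C.
Cooling required: 15.3 − (12.097) = 3.203 °C.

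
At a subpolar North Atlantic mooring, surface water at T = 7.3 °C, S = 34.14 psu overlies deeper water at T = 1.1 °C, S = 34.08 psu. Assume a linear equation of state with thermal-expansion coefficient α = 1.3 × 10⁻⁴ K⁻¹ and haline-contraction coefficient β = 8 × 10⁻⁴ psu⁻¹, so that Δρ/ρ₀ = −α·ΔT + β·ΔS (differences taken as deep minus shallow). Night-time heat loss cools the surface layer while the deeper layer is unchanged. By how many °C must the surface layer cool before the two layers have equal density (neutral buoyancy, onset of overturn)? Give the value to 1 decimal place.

Neutral buoyancy requires Δρ = 0, i.e. −α(T_deep − T_surf′) + β(S_deep − S_surf) = 0.
T_surf′ = T_deep − (β/α)·ΔS = 1.1 − (8 × 10⁻⁴/1.3 × 10⁻⁴)·(-0.06) = 1.469 °C.
Cooling required: 7.3 − (1.469) = 5.831 °C.

5.8 °C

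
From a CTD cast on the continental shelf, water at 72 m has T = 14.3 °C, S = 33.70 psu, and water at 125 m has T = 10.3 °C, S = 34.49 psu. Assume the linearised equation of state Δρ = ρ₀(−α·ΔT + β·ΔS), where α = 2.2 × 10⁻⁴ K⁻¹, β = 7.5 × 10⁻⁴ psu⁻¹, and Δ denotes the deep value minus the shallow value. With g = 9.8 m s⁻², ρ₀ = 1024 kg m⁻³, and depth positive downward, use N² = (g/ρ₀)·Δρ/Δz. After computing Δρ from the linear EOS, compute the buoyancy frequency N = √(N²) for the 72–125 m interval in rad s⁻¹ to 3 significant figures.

0.0165 rad s⁻¹

ΔT = -4.0 K, ΔS = +0.79 psu (deep − shallow).
Δρ/ρ₀ = −αΔT + βΔS = 8.80 × 10⁻⁴ + 5.925 × 10⁻⁴ = 1.4725 × 10⁻³, so Δρ ≈ 1.508 kg m⁻³.
N² = (g/ρ₀)·Δρ/Δz = g·(Δρ/ρ₀)/Δz = 9.8 × 1.4725 × 10⁻³ / 53 = 2.7227 × 10⁻⁴ s⁻².
N = √(2.7227 × 10⁻⁴) = 0.016501 rad s⁻¹ ≈ 0.0165 rad s⁻¹.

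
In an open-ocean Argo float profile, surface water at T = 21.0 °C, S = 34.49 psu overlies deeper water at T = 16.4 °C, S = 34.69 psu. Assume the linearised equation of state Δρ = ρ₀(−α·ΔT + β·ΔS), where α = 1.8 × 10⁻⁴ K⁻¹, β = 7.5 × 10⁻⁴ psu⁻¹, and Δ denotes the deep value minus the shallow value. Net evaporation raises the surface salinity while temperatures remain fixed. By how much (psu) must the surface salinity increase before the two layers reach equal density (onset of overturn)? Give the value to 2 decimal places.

Neutral buoyancy requires −α(T_deep − T_surf) + β(S_deep − S_surf′) = 0.
S_surf′ = S_deep − (α/β)·ΔT = 34.69 − (1.8 × 10⁻⁴/7.5 × 10⁻⁴)·(-4.6) = 35.7940 psu.
Increase required: 35.7940 − 34.49 = 1.3040 psu.

1.30 psu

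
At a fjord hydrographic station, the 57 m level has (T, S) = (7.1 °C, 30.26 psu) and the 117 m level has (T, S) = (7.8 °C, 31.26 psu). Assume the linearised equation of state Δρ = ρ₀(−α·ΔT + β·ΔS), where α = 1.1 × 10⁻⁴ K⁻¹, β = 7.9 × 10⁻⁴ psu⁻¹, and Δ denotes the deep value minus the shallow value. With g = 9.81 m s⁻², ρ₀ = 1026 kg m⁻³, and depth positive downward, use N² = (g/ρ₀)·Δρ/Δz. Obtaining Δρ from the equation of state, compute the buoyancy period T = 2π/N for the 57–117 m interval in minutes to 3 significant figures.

9.70 min

ΔT = +0.7 K, ΔS = +1.00 psu (deep − shallow).
Δρ/ρ₀ = −αΔT + βΔS = -7.70 × 10⁻⁵ + 7.90 × 10⁻⁴ = 7.13 × 10⁻⁴, so Δρ ≈ 0.7315 kg m⁻³.
N² = (g/ρ₀)·Δρ/Δz = g·(Δρ/ρ₀)/Δz = 9.81 × 7.13 × 10⁻⁴ / 60 = 1.1658 × 10⁻⁴ s⁻².
N = √(1.1658 × 10⁻⁴) = 0.010797 rad s⁻¹ → T = 2π/N = 581.94 s = 9.6990 min ≈ 9.70 min.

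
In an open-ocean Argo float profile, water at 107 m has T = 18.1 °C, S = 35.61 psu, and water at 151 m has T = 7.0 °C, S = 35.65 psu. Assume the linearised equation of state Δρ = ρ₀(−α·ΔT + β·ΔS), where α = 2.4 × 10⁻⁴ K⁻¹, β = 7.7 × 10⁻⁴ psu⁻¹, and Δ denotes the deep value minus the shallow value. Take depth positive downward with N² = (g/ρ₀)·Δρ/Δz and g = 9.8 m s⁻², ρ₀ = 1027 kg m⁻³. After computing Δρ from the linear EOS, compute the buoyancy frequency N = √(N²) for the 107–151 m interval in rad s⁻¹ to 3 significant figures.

ΔT = -11.1 K, ΔS = +0.04 psu (deep − shallow).
Δρ/ρ₀ = −αΔT + βΔS = 2.664 × 10⁻³ + 3.08 × 10⁻⁵ = 2.6948 × 10⁻³, so Δρ ≈ 2.768 kg m⁻³.
N² = (g/ρ₀)·Δρ/Δz = g·(Δρ/ρ₀)/Δz = 9.8 × 2.6948 × 10⁻³ / 44 = 6.0021 × 10⁻⁴ s⁻².
N = √(6.0021 × 10⁻⁴) = 0.024499 rad s⁻¹ ≈ 0.0245 rad s⁻¹.

0.0245 rad s⁻¹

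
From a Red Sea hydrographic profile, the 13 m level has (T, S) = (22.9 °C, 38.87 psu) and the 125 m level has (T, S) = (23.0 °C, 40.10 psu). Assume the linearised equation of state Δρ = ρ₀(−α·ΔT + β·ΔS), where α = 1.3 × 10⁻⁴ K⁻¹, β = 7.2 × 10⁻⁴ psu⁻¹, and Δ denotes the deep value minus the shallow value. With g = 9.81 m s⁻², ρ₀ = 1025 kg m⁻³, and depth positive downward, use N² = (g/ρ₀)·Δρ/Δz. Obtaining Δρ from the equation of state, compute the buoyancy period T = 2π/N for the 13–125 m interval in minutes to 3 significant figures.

ΔT = +0.1 K, ΔS = +1.23 psu (deep − shallow).
Δρ/ρ₀ = −αΔT + βΔS = -1.30 × 10⁻⁵ + 8.856 × 10⁻⁴ = 8.726 × 10⁻⁴, so Δρ ≈ 0.8944 kg m⁻³.
N² = (g/ρ₀)·Δρ/Δz = g·(Δρ/ρ₀)/Δz = 9.81 × 8.726 × 10⁻⁴ / 112 = 7.6430 × 10⁻⁵ s⁻².
N = √(7.6430 × 10⁻⁵) = 8.7424 × 10⁻³ rad s⁻¹ → T = 2π/N = 718.70 s = 11.978 min ≈ 12.0 min.

12.0 min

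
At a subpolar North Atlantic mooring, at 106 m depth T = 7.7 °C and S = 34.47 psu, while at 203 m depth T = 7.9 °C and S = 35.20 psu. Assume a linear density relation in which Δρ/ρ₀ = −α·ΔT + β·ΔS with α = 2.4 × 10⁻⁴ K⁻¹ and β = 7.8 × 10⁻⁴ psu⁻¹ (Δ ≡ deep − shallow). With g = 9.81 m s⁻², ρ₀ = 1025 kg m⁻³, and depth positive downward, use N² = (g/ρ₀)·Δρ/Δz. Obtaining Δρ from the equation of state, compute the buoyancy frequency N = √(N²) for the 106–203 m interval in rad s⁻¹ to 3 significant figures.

7.26 × 10⁻³ rad s⁻¹

ΔT = +0.2 K, ΔS = +0.73 psu (deep − shallow).
Δρ/ρ₀ = −αΔT + βΔS = -4.80 × 10⁻⁵ + 5.694 × 10⁻⁴ = 5.214 × 10⁻⁴, so Δρ ≈ 0.5344 kg m⁻³.
N² = (g/ρ₀)·Δρ/Δz = g·(Δρ/ρ₀)/Δz = 9.81 × 5.214 × 10⁻⁴ / 97 = 5.2731 × 10⁻⁵ s⁻².
N = √(5.2731 × 10⁻⁵) = 7.2616 × 10⁻³ rad s⁻¹ ≈ 7.26 × 10⁻³ rad s⁻¹.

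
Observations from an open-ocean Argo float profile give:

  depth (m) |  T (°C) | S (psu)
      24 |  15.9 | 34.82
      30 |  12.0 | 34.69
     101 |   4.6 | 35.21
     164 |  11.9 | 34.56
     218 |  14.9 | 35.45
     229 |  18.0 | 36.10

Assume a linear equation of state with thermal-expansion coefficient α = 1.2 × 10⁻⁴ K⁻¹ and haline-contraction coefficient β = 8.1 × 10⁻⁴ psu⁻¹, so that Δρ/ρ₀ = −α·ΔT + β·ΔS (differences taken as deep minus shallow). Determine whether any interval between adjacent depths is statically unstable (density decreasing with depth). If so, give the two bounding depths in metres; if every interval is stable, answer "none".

Evaluate Δρ/ρ₀ = −αΔT + βΔS across each adjacent pair:
  24–30 m: −αΔT+βΔS = −(1.2 × 10⁻⁴)(-3.9)+(8.1 × 10⁻⁴)(-0.13) = 3.6 × 10⁻⁴ → stable
  30–101 m: −αΔT+βΔS = −(1.2 × 10⁻⁴)(-7.4)+(8.1 × 10⁻⁴)(+0.52) = 1.3 × 10⁻³ → stable
  101–164 m: −αΔT+βΔS = −(1.2 × 10⁻⁴)(+7.3)+(8.1 × 10⁻⁴)(-0.65) = -1.4 × 10⁻³ → UNSTABLE
  164–218 m: −αΔT+βΔS = −(1.2 × 10⁻⁴)(+3.0)+(8.1 × 10⁻⁴)(+0.89) = 3.6 × 10⁻⁴ → stable
  218–229 m: −αΔT+βΔS = −(1.2 × 10⁻⁴)(+3.1)+(8.1 × 10⁻⁴)(+0.65) = 1.5 × 10⁻⁴ → stable
The 101–164 m interval has Δρ < 0: lighter water underlies denser water.

101–164 m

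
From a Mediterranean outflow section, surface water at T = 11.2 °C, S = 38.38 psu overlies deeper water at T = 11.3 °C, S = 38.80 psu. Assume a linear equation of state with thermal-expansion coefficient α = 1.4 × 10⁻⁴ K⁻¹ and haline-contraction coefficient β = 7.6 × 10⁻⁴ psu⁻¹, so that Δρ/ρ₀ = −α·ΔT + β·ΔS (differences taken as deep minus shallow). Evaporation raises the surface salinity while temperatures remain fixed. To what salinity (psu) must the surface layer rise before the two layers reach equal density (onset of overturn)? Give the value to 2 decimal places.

Neutral buoyancy requires −α(T_deep − T_surf) + β(S_deep − S_surf′) = 0.
S_surf′ = S_deep − (α/β)·ΔT = 38.80 − (1.4 × 10⁻⁴/7.6 × 10⁻⁴)·(+0.1) = 38.7816 psu.
Increase required: 38.7816 − 38.38 = 0.4016 psu.

38.78 psu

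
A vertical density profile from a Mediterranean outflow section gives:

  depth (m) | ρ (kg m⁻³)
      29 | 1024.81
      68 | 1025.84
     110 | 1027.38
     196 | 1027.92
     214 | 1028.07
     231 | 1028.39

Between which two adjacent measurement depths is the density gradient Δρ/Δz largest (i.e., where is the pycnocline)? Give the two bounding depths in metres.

Compute the density gradient over each adjacent pair:
  29–68 m: Δρ/Δz = 1.03/39 = 0.026 kg m⁻⁴
  68–110 m: Δρ/Δz = 1.54/42 = 0.037 kg m⁻⁴
  110–196 m: Δρ/Δz = 0.54/86 = 6.3 × 10⁻³ kg m⁻⁴
  196–214 m: Δρ/Δz = 0.15/18 = 8.3 × 10⁻³ kg m⁻⁴
  214–231 m: Δρ/Δz = 0.32/17 = 0.019 kg m⁻⁴
The largest gradient is in the 68–110 m interval — the pycnocline.

68–110 m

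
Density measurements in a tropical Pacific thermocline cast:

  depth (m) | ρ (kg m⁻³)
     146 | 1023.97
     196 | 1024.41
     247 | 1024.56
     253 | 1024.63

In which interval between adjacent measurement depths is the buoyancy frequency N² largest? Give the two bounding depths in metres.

247–253 m

Compute the density gradient over each adjacent pair:
  146–196 m: Δρ/Δz = 0.44/50 = 8.8 × 10⁻³ kg m⁻⁴
  196–247 m: Δρ/Δz = 0.15/51 = 2.9 × 10⁻³ kg m⁻⁴
  247–253 m: Δρ/Δz = 0.07/6 = 0.012 kg m⁻⁴
The largest gradient is in the 247–253 m interval — the pycnocline.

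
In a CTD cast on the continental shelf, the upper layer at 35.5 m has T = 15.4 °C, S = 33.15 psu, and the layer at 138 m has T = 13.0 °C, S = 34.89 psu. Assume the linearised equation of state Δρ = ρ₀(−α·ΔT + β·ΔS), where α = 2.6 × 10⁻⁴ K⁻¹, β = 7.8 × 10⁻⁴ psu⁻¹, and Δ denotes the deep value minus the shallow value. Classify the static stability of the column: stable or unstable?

stable

ΔT = 13.0 − 15.4 = -2.4 K and ΔS = 34.89 − 33.15 = +1.74 psu (deep − shallow).
−αΔT = 6.24 × 10⁻⁴; βΔS = 1.3572 × 10⁻³; sum Δρ/ρ₀ = 1.9812 × 10⁻³.
Δρ/ρ₀ > 0, so Δρ > 0: deeper water is denser → statically stable.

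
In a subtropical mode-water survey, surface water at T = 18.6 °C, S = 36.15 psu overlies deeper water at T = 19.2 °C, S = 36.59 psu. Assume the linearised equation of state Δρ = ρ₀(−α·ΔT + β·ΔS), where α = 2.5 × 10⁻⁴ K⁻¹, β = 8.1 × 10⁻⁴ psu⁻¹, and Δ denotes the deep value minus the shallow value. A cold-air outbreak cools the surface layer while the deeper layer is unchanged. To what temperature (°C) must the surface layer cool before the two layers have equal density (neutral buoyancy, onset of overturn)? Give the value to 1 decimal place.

Neutral buoyancy requires Δρ = 0, i.e. −α(T_deep − T_surf′) + β(S_deep − S_surf) = 0.
T_surf′ = T_deep − (β/α)·ΔS = 19.2 − (8.1 × 10⁻⁴/2.5 × 10⁻⁴)·(+0.44) = 17.774 °C.
Cooling required: 18.6 − (17.774) = 0.826 °C.

17.8 °C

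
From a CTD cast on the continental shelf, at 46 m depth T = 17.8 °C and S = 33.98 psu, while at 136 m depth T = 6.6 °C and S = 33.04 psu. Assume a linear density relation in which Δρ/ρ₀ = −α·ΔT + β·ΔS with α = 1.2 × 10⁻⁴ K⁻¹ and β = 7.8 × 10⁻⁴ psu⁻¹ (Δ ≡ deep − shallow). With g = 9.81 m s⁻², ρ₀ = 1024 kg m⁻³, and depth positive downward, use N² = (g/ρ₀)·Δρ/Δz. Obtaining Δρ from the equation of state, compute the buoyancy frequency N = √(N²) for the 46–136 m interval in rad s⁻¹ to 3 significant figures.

ΔT = -11.2 K, ΔS = -0.94 psu (deep − shallow).
Δρ/ρ₀ = −αΔT + βΔS = 1.344 × 10⁻³ − 7.332 × 10⁻⁴ = 6.108 × 10⁻⁴, so Δρ ≈ 0.6255 kg m⁻³.
N² = (g/ρ₀)·Δρ/Δz = g·(Δρ/ρ₀)/Δz = 9.81 × 6.108 × 10⁻⁴ / 90 = 6.6577 × 10⁻⁵ s⁻².
N = √(6.6577 × 10⁻⁵) = 8.1595 × 10⁻³ rad s⁻¹ ≈ 8.16 × 10⁻³ rad s⁻¹.

8.16 × 10⁻³ rad s⁻¹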